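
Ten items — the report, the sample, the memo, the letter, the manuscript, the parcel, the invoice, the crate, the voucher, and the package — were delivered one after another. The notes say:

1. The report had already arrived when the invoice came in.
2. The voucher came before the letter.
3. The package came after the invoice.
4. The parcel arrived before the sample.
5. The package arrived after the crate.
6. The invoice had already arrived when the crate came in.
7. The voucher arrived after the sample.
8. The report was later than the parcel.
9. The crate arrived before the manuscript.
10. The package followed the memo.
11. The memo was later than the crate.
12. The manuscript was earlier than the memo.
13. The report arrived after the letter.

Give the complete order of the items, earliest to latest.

the parcel, the sample, the voucher, the letter, the report, the invoice, the crate, the manuscript, the memo, the package

The constraints fix every adjacent pair, so only one ordering works:
the parcel → the sample → the voucher → the letter → the report → the invoice → the crate → the manuscript → the memo → the package.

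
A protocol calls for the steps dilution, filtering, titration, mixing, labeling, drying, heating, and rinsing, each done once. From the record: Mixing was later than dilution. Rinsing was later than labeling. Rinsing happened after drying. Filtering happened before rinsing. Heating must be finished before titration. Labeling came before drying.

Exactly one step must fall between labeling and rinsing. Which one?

drying

Tracing the constraints gives labeling → drying → rinsing, so drying sits after labeling and before rinsing.
No other step is forced both after labeling and before rinsing.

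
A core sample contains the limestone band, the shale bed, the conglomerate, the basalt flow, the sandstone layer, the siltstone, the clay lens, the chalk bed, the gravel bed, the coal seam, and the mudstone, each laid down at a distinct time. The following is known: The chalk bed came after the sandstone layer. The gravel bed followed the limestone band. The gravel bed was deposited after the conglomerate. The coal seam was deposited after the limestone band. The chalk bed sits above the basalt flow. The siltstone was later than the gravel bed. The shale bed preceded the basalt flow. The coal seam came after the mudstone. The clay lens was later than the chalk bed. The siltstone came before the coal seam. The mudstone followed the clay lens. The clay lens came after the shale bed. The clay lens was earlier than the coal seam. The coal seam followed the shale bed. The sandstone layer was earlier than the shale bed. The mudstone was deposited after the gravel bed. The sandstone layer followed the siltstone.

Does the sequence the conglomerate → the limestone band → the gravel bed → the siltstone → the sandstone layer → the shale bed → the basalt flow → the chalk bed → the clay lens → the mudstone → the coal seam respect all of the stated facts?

yes

Check each stated constraint against the proposed order — e.g. the siltstone is ahead of the coal seam; the limestone band is ahead of the coal seam. Every pair is in the required order; nothing is violated.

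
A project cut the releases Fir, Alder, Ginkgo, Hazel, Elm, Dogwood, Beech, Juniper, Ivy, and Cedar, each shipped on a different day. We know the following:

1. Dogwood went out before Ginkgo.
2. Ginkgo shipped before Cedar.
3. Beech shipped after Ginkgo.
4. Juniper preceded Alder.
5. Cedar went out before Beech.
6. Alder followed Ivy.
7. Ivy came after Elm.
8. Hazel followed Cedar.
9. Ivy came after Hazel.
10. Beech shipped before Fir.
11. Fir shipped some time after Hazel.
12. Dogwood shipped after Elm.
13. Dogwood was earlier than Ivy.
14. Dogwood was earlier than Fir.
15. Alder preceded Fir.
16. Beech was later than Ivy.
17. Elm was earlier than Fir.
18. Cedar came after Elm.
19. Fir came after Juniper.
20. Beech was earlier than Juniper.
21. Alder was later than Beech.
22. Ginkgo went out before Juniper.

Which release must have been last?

Fir

Every other release has a chain of constraints placing it before Fir, so Fir is last.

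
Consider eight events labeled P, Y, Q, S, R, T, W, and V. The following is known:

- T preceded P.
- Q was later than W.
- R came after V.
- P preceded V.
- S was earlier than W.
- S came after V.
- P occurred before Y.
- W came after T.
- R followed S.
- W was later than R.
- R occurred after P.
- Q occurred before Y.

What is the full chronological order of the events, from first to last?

T, P, V, S, R, W, Q, Y

The constraints fix every adjacent pair, so only one ordering works:
T → P → V → S → R → W → Q → Y.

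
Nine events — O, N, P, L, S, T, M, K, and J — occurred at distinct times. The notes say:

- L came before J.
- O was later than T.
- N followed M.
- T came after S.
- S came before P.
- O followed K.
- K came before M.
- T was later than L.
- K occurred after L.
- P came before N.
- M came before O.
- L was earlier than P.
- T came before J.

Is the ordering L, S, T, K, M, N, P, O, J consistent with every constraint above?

no

The constraints require P before N, but in the proposed sequence N appears ahead of P. That one violation is enough.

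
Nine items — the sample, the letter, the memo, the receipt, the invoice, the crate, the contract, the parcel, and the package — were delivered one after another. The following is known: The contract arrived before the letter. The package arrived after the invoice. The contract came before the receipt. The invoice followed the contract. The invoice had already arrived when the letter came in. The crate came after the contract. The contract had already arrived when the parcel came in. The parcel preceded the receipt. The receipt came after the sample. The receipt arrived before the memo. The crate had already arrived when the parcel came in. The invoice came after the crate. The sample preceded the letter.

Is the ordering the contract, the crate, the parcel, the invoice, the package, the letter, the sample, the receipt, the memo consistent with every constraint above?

The constraints require the sample before the letter, but in the proposed sequence the letter appears ahead of the sample. That one violation is enough.

no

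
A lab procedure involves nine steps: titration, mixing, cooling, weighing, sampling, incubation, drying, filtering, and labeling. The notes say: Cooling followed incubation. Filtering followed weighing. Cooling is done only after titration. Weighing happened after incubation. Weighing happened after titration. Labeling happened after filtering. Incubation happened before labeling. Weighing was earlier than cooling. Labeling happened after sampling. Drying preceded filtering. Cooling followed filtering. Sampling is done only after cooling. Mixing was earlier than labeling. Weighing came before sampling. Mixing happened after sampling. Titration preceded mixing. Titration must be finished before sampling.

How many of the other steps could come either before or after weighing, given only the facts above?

Forced before weighing: incubation and titration; forced after weighing: cooling, filtering, labeling, mixing, and sampling.
That leaves drying with no forced order relative to weighing — 1.

1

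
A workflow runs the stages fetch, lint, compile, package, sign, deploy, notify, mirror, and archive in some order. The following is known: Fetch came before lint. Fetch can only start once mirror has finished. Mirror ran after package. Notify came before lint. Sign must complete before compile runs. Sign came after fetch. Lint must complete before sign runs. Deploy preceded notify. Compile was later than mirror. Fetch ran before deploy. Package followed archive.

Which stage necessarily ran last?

Every other stage has a chain of constraints placing it before compile, so compile is last.

compile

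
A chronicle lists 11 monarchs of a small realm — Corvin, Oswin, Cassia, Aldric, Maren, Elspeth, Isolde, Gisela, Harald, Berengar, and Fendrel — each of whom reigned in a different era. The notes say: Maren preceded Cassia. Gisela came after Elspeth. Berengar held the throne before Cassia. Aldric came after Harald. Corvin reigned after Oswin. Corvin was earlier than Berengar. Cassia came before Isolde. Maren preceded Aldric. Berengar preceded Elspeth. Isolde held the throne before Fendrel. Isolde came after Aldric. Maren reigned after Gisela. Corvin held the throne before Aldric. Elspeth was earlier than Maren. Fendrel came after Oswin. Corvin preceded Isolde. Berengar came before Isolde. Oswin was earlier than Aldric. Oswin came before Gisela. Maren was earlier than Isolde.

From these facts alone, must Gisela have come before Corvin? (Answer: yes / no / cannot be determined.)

no

Tracing the constraints gives Corvin → Berengar → Elspeth → Gisela, so Corvin must come before Gisela.
That means Gisela cannot be before Corvin.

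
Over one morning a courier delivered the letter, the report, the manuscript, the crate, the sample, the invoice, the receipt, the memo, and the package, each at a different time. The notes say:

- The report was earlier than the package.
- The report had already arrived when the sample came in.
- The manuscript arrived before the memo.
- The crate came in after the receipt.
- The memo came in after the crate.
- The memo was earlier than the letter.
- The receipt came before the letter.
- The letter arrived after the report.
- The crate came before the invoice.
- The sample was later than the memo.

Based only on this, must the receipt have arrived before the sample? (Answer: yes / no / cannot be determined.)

Chain the constraints: the receipt → the crate → the memo → the sample. Each link is directly stated, so the receipt comes before the sample.

yes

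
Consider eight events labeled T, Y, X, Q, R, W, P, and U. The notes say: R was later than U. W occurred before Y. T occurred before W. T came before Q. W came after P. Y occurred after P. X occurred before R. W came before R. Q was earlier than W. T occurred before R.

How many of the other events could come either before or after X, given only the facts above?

Forced after X: R.
That leaves P, Q, T, U, W, and Y with no forced order relative to X — 6.

6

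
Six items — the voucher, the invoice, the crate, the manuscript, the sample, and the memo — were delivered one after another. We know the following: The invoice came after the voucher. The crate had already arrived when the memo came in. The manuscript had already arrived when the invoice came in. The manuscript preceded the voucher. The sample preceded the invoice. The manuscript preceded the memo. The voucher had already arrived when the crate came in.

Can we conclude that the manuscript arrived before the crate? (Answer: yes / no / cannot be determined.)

yes

Chain the constraints: the manuscript → the voucher → the crate. Each link is directly stated, so the manuscript comes before the crate.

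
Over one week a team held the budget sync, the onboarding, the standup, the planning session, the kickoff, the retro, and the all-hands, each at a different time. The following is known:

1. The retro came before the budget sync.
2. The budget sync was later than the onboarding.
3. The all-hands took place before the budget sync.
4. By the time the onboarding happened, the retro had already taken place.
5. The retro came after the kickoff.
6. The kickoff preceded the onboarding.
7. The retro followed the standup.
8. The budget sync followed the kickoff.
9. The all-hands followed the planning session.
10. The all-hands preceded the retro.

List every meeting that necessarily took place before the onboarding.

Directly stated before the onboarding: the kickoff and the retro.
The all-hands reaches the onboarding via the all-hands → the retro → the onboarding.
The planning session reaches the onboarding via the planning session → the all-hands → the retro → the onboarding.
The standup reaches the onboarding via the standup → the retro → the onboarding.
No chain forces the budget sync ahead of the onboarding.

the all-hands, the kickoff, the planning session, the retro, the standup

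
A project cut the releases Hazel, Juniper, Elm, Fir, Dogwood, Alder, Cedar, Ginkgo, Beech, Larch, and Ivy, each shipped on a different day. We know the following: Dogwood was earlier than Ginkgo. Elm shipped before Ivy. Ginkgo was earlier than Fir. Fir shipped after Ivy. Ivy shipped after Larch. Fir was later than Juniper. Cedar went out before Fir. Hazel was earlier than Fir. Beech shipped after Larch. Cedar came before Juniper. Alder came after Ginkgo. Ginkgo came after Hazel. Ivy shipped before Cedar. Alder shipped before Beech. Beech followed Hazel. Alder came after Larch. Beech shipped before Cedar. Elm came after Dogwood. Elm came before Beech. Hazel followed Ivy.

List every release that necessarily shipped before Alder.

Directly stated before Alder: Ginkgo and Larch.
Dogwood reaches Alder via Dogwood → Ginkgo → Alder.
Elm reaches Alder via Elm → Ivy → Hazel → Ginkgo → Alder.
Hazel reaches Alder via Hazel → Ginkgo → Alder.
Likewise Ivy reaches Alder by chaining the stated constraints.
No chain forces Cedar (or any of the others) ahead of Alder.

Dogwood, Elm, Ginkgo, Hazel, Ivy, Larch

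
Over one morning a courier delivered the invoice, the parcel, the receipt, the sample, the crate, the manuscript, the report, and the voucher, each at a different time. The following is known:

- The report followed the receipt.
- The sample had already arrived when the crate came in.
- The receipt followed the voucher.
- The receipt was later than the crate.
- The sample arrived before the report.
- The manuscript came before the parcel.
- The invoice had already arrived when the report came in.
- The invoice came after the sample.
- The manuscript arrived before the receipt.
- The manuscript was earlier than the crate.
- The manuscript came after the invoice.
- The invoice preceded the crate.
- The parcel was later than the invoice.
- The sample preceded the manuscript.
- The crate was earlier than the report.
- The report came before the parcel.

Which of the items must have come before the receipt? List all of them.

Directly stated before the receipt: the crate, the manuscript, and the voucher.
The invoice reaches the receipt via the invoice → the manuscript → the receipt.
The sample reaches the receipt via the sample → the manuscript → the receipt.

the crate, the invoice, the manuscript, the sample, the voucher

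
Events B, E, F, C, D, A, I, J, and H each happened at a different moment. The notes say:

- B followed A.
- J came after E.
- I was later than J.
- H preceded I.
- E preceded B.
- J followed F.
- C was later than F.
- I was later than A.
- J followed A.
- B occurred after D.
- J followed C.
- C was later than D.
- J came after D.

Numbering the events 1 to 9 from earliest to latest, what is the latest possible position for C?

C must come before I and J — 2 events forced after it.
Everything else can be placed before C in some valid order, so C can sit as late as position 9 − 2 = 7.

7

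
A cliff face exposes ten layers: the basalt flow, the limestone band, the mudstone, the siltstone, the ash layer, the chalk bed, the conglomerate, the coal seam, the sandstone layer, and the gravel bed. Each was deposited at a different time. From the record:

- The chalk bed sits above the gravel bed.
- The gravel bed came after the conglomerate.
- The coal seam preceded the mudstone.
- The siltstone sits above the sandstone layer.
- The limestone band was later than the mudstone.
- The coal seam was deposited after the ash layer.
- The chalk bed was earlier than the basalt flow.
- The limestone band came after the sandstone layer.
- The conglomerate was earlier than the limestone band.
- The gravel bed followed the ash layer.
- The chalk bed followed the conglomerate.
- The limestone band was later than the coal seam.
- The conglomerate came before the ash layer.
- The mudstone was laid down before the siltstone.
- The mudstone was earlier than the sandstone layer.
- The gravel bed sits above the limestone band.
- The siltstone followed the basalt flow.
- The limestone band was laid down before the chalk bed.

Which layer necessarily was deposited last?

the siltstone

Every other layer has a chain of constraints placing it before the siltstone, so the siltstone is last.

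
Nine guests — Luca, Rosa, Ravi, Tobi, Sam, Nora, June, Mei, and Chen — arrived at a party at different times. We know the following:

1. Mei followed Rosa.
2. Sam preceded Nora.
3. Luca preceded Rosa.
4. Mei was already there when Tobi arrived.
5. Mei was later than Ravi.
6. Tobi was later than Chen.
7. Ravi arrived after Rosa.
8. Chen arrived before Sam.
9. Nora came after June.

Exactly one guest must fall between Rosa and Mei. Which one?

Tracing the constraints gives Rosa → Ravi → Mei, so Ravi sits after Rosa and before Mei.
No other guest is forced both after Rosa and before Mei.

Ravi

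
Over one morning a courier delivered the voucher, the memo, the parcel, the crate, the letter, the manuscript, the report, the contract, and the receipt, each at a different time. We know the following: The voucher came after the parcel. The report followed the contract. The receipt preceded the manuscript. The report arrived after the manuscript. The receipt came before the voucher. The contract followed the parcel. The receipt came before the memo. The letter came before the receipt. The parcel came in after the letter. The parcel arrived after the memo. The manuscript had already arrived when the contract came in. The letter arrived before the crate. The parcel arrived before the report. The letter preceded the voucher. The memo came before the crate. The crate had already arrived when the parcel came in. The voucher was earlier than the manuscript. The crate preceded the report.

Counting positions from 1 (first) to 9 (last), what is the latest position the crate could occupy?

4

The crate must come before the contract, the manuscript, the parcel, the report, and the voucher — 5 items forced after it.
Everything else can be placed before the crate in some valid order, so the crate can sit as late as position 9 − 5 = 4.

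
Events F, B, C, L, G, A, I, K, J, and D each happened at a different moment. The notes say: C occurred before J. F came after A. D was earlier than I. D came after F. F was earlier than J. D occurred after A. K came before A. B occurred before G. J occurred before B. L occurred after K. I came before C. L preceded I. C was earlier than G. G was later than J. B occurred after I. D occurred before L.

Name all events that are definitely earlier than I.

A, D, F, K, L

Directly stated before I: D and L.
A reaches I via A → D → I.
F reaches I via F → D → I.
K reaches I via K → L → I.
No chain forces G (or any of the others) ahead of I.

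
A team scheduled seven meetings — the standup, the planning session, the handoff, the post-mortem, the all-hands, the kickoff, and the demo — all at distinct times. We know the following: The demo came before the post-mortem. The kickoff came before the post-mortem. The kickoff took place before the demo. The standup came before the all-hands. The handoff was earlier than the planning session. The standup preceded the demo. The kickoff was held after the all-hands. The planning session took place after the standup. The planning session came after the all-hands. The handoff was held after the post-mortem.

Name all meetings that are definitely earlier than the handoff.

Directly stated before the handoff: the post-mortem.
The all-hands reaches the handoff via the all-hands → the kickoff → the post-mortem → the handoff.
The demo reaches the handoff via the demo → the post-mortem → the handoff.
The kickoff reaches the handoff via the kickoff → the post-mortem → the handoff.
Likewise the standup reaches the handoff by chaining the stated constraints.

the all-hands, the demo, the kickoff, the post-mortem, the standup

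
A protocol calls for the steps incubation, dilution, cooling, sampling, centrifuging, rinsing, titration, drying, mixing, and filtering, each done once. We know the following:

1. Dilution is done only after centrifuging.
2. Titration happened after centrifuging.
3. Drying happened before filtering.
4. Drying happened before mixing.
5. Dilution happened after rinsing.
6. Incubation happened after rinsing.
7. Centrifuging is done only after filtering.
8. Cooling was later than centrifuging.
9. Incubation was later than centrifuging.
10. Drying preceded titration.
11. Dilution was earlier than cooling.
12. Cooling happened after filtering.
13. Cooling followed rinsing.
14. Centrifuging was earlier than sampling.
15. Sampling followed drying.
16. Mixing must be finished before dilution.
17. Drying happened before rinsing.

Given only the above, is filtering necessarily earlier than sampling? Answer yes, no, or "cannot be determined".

yes

Chain the constraints: filtering → centrifuging → sampling. Each link is directly stated, so filtering comes before sampling.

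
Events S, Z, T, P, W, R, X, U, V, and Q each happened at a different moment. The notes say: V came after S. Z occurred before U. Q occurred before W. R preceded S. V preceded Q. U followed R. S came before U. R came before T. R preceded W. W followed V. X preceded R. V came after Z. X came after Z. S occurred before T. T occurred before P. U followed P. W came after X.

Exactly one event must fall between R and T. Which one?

S

Tracing the constraints gives R → S → T, so S sits after R and before T.
No other event is forced both after R and before T.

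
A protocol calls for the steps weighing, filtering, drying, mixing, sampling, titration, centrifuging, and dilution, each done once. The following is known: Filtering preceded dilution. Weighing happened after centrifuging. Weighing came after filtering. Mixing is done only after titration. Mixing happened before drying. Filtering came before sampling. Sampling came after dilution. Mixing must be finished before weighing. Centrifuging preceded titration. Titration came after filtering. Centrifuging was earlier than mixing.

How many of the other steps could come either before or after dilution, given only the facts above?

Forced before dilution: filtering; forced after dilution: sampling.
That leaves centrifuging, drying, mixing, titration, and weighing with no forced order relative to dilution — 5.

5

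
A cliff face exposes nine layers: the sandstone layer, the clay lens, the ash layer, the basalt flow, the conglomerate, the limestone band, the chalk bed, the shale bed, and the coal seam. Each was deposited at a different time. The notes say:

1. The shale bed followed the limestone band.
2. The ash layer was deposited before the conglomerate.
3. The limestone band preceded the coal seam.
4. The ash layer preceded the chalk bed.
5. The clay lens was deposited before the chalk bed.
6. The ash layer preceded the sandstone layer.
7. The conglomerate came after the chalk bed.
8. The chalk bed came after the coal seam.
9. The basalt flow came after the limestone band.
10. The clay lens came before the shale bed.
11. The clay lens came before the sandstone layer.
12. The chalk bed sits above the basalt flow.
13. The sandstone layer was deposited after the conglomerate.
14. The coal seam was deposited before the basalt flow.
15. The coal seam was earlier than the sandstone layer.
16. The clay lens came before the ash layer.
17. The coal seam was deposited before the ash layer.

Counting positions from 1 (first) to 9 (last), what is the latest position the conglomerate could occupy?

8

The conglomerate must come before the sandstone layer — 1 layer forced after it.
Everything else can be placed before the conglomerate in some valid order, so the conglomerate can sit as late as position 9 − 1 = 8.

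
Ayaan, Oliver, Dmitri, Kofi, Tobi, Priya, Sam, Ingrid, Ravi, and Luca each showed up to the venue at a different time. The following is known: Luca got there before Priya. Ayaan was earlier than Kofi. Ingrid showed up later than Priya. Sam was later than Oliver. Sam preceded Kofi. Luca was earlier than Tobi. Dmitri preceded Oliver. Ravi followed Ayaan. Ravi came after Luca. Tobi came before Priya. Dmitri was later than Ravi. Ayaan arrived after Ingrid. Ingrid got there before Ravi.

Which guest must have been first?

Luca has a chain of constraints placing them before every other guest, so Luca must be first.

Luca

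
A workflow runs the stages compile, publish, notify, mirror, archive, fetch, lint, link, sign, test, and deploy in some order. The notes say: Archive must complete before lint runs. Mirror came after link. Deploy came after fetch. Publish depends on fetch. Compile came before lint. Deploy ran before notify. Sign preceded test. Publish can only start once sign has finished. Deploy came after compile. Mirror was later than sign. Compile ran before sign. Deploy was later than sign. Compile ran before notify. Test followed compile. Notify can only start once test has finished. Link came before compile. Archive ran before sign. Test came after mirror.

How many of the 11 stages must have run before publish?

5

Directly stated before publish: fetch and sign.
Archive reaches publish via archive → sign → publish.
Compile reaches publish via compile → sign → publish.
Link reaches publish via link → compile → sign → publish.
No chain forces mirror (or any of the others) ahead of publish.
That's archive, compile, fetch, link, and sign — 5 in all.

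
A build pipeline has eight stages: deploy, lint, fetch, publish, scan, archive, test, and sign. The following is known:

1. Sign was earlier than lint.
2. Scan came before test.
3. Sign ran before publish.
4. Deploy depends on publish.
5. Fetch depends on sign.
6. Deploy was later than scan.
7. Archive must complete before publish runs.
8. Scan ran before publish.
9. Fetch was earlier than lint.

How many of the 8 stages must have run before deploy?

Directly stated before deploy: publish and scan.
Archive reaches deploy via archive → publish → deploy.
Sign reaches deploy via sign → publish → deploy.
No chain forces test (or any of the others) ahead of deploy.
That's archive, publish, scan, and sign — 4 in all.

4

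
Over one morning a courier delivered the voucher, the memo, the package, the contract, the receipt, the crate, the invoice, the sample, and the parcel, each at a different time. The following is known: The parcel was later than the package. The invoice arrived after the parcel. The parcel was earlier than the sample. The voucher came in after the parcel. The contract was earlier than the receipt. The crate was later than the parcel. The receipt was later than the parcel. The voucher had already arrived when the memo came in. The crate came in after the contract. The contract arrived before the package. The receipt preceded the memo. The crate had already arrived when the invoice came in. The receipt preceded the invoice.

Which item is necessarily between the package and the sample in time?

Tracing the constraints gives the package → the parcel → the sample, so the parcel sits after the package and before the sample.
No other item is forced both after the package and before the sample.

the parcel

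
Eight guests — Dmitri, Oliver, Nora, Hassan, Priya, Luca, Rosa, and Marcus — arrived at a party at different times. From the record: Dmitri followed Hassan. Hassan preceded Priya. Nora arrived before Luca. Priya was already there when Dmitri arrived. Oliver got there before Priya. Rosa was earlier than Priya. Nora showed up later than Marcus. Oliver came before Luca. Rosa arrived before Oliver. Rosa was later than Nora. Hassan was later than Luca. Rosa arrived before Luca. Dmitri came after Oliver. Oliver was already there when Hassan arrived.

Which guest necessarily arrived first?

Marcus

Marcus has a chain of constraints placing them before every other guest, so Marcus must be first.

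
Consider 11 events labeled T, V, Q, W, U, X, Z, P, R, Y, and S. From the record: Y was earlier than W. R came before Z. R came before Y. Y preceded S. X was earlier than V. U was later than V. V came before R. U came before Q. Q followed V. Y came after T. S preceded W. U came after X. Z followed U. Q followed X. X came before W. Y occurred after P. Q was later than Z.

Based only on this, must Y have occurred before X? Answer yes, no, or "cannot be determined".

no

Tracing the constraints gives X → V → R → Y, so X must come before Y.
That means Y cannot be before X.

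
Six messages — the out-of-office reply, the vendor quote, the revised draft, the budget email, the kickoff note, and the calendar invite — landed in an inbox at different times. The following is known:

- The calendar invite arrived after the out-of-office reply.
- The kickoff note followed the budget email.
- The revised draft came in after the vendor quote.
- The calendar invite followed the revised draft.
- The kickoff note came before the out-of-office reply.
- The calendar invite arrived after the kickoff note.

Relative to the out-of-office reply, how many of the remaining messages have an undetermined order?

Forced before the out-of-office reply: the budget email and the kickoff note; forced after the out-of-office reply: the calendar invite.
That leaves the revised draft and the vendor quote with no forced order relative to the out-of-office reply — 2.

2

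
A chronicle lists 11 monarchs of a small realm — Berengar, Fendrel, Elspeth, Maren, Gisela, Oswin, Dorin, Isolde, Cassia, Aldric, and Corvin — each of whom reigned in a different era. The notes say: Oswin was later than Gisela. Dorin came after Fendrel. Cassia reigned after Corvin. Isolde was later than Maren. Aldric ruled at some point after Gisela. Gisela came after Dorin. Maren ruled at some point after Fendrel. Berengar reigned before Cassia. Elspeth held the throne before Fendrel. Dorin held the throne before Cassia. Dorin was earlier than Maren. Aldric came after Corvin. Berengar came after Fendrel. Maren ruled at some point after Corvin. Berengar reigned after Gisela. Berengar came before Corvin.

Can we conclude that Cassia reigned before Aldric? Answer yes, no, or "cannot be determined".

cannot be determined

No chain of stated constraints runs from Cassia to Aldric, and none runs from Aldric to Cassia either.
So the relative order of Cassia and Aldric is not fixed by the given facts.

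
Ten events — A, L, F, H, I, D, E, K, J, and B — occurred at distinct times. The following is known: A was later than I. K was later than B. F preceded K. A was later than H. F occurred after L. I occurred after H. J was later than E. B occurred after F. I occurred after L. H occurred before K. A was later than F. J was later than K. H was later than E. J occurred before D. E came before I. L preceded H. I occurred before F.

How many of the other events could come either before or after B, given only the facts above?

1

Forced before B: E, F, H, I, and L; forced after B: D, J, and K.
That leaves A with no forced order relative to B — 1.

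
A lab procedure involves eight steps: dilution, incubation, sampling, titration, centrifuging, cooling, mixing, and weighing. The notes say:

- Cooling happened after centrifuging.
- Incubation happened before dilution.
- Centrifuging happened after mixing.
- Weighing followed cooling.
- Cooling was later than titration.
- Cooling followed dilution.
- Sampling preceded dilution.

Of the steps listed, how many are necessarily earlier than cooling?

Directly stated before cooling: centrifuging, dilution, and titration.
Incubation reaches cooling via incubation → dilution → cooling.
Mixing reaches cooling via mixing → centrifuging → cooling.
Sampling reaches cooling via sampling → dilution → cooling.
No chain forces weighing ahead of cooling.
That's centrifuging, dilution, incubation, mixing, sampling, and titration — 6 in all.

6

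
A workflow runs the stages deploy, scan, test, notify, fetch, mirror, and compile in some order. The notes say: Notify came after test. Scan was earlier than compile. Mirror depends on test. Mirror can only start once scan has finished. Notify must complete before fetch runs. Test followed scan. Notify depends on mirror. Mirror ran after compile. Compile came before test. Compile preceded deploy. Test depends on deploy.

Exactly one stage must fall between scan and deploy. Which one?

compile

Tracing the constraints gives scan → compile → deploy, so compile sits after scan and before deploy.
No other stage is forced both after scan and before deploy.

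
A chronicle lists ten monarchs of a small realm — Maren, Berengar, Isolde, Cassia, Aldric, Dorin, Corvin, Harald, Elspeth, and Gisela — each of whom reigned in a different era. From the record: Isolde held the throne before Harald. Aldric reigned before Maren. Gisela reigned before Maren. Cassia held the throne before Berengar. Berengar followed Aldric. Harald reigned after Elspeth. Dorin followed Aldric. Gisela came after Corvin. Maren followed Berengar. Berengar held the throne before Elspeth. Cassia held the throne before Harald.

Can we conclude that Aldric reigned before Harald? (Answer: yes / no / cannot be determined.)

Chain the constraints: Aldric → Berengar → Elspeth → Harald. Each link is directly stated, so Aldric comes before Harald.

yes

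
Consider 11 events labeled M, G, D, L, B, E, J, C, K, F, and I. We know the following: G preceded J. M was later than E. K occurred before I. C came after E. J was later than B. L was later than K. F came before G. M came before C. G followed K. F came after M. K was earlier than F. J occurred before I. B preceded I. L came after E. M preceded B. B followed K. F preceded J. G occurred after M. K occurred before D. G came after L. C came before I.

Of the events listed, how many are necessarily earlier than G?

Directly stated before G: F, K, L, and M.
E reaches G via E → L → G.
No chain forces J (or any of the others) ahead of G.
That's E, F, K, L, and M — 5 in all.

5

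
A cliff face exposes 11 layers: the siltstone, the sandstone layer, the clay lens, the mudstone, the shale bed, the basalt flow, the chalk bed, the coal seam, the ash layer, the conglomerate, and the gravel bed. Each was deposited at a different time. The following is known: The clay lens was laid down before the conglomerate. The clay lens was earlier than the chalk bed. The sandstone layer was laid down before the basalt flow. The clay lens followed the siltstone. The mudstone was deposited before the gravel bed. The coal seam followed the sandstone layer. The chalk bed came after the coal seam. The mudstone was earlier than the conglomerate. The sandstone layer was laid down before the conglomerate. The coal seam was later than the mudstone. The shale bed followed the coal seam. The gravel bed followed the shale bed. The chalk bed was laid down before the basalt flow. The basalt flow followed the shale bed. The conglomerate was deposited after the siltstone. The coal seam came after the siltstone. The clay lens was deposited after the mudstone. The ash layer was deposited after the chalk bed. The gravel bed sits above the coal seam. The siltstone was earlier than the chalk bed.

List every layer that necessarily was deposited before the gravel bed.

Directly stated before the gravel bed: the coal seam, the mudstone, and the shale bed.
The sandstone layer reaches the gravel bed via the sandstone layer → the coal seam → the gravel bed.
The siltstone reaches the gravel bed via the siltstone → the coal seam → the gravel bed.
No chain forces the basalt flow (or any of the others) ahead of the gravel bed.

the coal seam, the mudstone, the sandstone layer, the shale bed, the siltstone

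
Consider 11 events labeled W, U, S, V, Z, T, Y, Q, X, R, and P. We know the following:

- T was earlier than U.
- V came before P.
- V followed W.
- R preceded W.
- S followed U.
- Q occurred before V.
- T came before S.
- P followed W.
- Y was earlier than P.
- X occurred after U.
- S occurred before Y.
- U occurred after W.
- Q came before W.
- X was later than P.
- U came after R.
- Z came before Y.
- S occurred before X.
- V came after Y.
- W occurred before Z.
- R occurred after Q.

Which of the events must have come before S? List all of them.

Directly stated before S: T and U.
Q reaches S via Q → R → U → S.
R reaches S via R → U → S.
W reaches S via W → U → S.
No chain forces P (or any of the others) ahead of S.

Q, R, T, U, W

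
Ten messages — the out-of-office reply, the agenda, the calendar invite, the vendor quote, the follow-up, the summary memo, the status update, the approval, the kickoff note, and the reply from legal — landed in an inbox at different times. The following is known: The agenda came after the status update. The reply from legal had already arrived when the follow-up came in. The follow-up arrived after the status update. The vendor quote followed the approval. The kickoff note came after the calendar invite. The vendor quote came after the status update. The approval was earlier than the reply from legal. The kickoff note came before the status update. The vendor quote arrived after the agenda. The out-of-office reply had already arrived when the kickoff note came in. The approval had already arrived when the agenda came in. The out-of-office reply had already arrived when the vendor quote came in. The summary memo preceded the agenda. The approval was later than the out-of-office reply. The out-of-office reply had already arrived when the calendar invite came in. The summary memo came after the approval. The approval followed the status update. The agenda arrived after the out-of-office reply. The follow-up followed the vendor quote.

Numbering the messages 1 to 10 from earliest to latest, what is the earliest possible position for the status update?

The calendar invite, the kickoff note, and the out-of-office reply must all come before the status update — 3 forced predecessors.
Nothing else is forced ahead of the status update, so its earliest slot is position 3 + 1 = 4.

4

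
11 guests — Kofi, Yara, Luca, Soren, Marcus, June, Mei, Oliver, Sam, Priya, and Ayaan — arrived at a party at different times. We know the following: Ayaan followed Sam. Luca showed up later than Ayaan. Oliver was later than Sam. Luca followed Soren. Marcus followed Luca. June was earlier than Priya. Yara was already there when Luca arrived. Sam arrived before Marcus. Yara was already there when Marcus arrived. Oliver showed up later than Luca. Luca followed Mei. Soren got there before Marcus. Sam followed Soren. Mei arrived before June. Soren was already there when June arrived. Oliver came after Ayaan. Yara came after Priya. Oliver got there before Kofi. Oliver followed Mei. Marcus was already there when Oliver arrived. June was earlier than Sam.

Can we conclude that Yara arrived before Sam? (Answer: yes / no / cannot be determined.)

cannot be determined

No chain of stated constraints runs from Yara to Sam, and none runs from Sam to Yara either.
So the relative order of Yara and Sam is not fixed by the given facts.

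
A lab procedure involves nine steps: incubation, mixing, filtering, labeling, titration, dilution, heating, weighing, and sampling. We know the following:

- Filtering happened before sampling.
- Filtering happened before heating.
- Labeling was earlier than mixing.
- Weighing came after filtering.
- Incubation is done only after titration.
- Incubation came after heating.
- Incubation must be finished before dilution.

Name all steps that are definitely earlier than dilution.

filtering, heating, incubation, titration

Directly stated before dilution: incubation.
Filtering reaches dilution via filtering → heating → incubation → dilution.
Heating reaches dilution via heating → incubation → dilution.
Titration reaches dilution via titration → incubation → dilution.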